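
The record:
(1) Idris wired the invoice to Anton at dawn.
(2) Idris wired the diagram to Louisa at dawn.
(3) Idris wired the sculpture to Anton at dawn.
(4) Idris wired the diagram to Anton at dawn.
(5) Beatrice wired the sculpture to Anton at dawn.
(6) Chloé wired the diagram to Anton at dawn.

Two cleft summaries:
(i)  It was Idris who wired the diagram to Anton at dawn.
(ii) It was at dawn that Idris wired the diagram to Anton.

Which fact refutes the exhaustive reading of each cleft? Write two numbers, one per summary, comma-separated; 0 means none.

Summary (i) focuses "Idris" (the agent); background the diagram as thing and Anton as recipient and at dawn as setting. Fact (6) matches that background with agent = Chloé — refutes (i).
Summary (ii) focuses "at dawn" (the setting); background Idris as agent and the diagram as thing and Anton as recipient. No fact matches that background with a different setting, so 0.

6, 0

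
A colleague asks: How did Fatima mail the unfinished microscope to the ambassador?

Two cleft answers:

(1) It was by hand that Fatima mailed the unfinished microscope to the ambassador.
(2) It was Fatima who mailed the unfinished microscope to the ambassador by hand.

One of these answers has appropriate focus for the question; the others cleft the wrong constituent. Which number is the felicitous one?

The question word "how" targets the manner.
Option (1) clefts "by hand" — that matches what the question asks about.
Option (2) clefts "Fatima" — the subject (agent), not what was asked.
So the congruent reply is (1).

1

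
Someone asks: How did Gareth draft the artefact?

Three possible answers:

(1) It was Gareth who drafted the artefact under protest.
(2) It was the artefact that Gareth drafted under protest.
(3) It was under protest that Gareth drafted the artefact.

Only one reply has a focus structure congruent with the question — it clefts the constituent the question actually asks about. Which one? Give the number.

3

The question word "how" targets the manner.
Option (1) clefts "Gareth" — the subject (agent), not what was asked.
Option (2) clefts "the artefact" — the direct object, not what was asked.
Option (3) clefts "under protest" — that matches what the question asks about.
So the congruent reply is (3).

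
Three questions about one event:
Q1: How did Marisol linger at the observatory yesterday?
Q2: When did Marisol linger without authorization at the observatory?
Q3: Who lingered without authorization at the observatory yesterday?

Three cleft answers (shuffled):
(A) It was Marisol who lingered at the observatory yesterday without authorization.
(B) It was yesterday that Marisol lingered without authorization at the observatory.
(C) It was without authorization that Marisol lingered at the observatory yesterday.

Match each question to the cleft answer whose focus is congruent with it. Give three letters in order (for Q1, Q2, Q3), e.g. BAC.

CBA

Q1 asks about the manner; cleft (C) focuses "without authorization", which is the manner — so Q1 → C.
Q2 asks about the time; cleft (B) focuses "yesterday", which is the time — so Q2 → B.
Q3 asks about the subject (agent); cleft (A) focuses "Marisol", which is the subject (agent) — so Q3 → A.
Mapping: Q1→C, Q2→B, Q3→A.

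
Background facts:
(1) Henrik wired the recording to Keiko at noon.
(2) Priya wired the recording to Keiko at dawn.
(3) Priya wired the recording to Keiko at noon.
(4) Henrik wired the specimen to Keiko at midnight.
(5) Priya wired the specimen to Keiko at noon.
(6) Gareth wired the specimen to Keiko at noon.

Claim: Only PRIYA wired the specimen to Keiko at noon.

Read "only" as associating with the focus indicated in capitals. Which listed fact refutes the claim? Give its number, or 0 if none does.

6

Focus (in capitals) is "Priya" — the agent. "Only" excludes alternative agents while holding fixed same thing, recipient, setting (the specimen / Keiko / at noon).
Fact (6) shares the background but differs in agent (Gareth) — a counterexample.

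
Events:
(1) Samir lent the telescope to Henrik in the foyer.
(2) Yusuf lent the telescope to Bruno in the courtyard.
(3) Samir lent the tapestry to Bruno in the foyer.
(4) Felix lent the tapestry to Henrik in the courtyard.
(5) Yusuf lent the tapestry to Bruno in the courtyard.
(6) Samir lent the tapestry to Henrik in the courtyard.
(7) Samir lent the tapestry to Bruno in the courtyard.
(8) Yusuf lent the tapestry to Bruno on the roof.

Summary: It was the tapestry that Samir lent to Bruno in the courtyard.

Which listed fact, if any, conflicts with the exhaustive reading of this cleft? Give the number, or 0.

Focus of the cleft: "the tapestry" (the thing). Presupposed background: same agent, recipient, setting (Samir / Bruno / in the courtyard).
The exhaustive reading says no other thing fits that background.
No listed fact matches the background with a different thing. Exhaustivity holds.

0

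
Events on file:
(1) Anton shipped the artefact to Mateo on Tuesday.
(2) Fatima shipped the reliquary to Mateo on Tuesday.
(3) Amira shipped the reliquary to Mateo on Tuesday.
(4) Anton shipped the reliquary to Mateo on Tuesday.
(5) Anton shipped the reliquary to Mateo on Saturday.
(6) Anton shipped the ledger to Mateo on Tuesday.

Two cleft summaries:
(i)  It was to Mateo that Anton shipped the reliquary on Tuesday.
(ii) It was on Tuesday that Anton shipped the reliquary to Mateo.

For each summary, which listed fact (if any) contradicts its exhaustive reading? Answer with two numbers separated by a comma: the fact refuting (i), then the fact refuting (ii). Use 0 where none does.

Summary (i) focuses "Mateo" (the recipient); background Anton as agent and the reliquary as thing and on Tuesday as setting. No fact matches that background with a different recipient, so 0.
Summary (ii) focuses "on Tuesday" (the setting); background Anton as agent and the reliquary as thing and Mateo as recipient. Fact (5) matches that background with setting = on Saturday — refutes (ii).

0, 5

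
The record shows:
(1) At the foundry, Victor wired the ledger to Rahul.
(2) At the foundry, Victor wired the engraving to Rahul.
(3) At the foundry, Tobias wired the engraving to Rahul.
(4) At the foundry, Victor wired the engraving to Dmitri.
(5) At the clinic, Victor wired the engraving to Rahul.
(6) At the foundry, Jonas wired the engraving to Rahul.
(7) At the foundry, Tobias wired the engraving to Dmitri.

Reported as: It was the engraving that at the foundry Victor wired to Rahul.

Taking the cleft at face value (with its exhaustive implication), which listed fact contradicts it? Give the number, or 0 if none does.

The cleft puts "the engraving" in focus and presupposes the open proposition with agent = Victor, recipient = Rahul, setting = at the foundry.
Exhaustivity: the engraving is the only thing satisfying that background.
But fact (1) also has agent = Victor, recipient = Rahul, setting = at the foundry, with thing = the ledger — so the exhaustive reading fails.

1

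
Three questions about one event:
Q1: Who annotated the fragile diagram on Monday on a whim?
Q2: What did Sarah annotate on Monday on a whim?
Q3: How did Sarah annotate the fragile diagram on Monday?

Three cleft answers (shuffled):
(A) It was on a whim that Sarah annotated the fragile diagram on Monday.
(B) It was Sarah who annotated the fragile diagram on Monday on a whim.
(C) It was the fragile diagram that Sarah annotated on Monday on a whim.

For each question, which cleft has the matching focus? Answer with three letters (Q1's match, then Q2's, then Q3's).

Q1 asks about the subject (agent); cleft (B) focuses "Sarah", which is the subject (agent) — so Q1 → B.
Q2 asks about the direct object; cleft (C) focuses "the fragile diagram", which is the direct object — so Q2 → C.
Q3 asks about the manner; cleft (A) focuses "on a whim", which is the manner — so Q3 → A.
Mapping: Q1→B, Q2→C, Q3→A.

BCA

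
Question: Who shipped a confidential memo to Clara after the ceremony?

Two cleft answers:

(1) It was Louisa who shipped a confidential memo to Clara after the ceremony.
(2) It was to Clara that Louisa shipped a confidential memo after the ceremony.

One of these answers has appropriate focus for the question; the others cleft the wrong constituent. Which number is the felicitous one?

1

The question word "who" targets the subject (agent).
Option (1) clefts "Louisa" — that matches what the question asks about.
Option (2) clefts "to Clara" — the recipient, not what was asked.
So the congruent reply is (1).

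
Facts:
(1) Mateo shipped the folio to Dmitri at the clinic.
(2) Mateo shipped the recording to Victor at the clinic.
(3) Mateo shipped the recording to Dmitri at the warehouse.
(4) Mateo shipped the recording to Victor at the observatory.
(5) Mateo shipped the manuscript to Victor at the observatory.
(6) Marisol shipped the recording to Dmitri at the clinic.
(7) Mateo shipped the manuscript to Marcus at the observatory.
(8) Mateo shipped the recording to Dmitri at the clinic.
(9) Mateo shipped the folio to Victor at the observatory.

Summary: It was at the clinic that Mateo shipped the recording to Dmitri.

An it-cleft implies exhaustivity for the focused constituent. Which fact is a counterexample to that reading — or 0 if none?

Focus of the cleft: "at the clinic" (the setting). Presupposed background: Mateo as agent and the recording as thing and Dmitri as recipient.
The exhaustive reading says no other setting fits that background.
Fact (3) shares the background but with setting = at the warehouse; exhaustivity is violated.

3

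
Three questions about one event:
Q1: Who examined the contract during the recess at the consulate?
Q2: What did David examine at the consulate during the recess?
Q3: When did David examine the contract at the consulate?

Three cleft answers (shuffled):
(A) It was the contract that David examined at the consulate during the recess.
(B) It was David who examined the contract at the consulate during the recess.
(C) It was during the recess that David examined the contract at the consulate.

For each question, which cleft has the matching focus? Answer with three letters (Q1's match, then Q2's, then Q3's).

BAC

Q1 asks about the subject (agent); cleft (B) focuses "David", which is the subject (agent) — so Q1 → B.
Q2 asks about the direct object; cleft (A) focuses "the contract", which is the direct object — so Q2 → A.
Q3 asks about the time; cleft (C) focuses "during the recess", which is the time — so Q3 → C.
Mapping: Q1→B, Q2→A, Q3→C.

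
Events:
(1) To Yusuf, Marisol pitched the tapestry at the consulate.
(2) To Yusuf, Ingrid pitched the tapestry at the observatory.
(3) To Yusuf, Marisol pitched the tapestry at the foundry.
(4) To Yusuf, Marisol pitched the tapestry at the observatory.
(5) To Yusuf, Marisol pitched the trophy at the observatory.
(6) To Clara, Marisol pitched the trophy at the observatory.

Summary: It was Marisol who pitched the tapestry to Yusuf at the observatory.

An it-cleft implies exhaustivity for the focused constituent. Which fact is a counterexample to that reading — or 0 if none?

The cleft puts "Marisol" in focus and presupposes the open proposition with the tapestry as thing and Yusuf as recipient and at the observatory as setting.
Exhaustivity: Marisol is the only agent satisfying that background.
But fact (2) also has the tapestry as thing and Yusuf as recipient and at the observatory as setting, with agent = Ingrid — so the exhaustive reading fails.

2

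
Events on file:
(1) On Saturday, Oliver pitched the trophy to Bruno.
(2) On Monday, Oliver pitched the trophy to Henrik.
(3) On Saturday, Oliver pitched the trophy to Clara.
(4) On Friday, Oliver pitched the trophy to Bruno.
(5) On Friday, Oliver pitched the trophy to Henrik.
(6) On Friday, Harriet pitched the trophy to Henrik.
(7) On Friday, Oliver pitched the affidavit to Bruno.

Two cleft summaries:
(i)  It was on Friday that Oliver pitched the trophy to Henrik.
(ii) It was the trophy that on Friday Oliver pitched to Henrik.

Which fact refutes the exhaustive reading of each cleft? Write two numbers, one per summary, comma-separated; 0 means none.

2, 0

(i): focus "on Friday". Looking for Oliver as agent and the trophy as thing and Henrik as recipient with some other setting — fact (2) has on Monday there. Refuted.
(ii): focus "the trophy". No fact shares Oliver as agent and Henrik as recipient and on Friday as setting with a different thing. 0.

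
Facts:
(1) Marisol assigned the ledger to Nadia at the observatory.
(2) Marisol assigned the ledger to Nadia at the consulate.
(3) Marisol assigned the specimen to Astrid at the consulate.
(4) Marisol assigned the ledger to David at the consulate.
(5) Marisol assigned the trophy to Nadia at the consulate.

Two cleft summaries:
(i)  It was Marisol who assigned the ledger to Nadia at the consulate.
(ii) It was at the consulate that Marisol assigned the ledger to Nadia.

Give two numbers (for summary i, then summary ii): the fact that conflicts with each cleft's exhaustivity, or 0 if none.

0, 1

Summary (i) focuses "Marisol" (the agent); background the ledger as thing and Nadia as recipient and at the consulate as setting. No fact matches that background with a different agent, so 0.
Summary (ii) focuses "at the consulate" (the setting); background Marisol as agent and the ledger as thing and Nadia as recipient. Fact (1) matches that background with setting = at the observatory — refutes (ii).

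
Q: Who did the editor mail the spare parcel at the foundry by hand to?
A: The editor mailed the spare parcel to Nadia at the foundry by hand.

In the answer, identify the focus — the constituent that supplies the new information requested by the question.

The wh-word "who" asks about the recipient.
In the answer, "the editor", "the spare parcel", "by hand" and "at the foundry" are given — repeated from the question.
The constituent filling the recipient gap is "to Nadia"; that is the focus and would carry nuclear stress.

to Nadia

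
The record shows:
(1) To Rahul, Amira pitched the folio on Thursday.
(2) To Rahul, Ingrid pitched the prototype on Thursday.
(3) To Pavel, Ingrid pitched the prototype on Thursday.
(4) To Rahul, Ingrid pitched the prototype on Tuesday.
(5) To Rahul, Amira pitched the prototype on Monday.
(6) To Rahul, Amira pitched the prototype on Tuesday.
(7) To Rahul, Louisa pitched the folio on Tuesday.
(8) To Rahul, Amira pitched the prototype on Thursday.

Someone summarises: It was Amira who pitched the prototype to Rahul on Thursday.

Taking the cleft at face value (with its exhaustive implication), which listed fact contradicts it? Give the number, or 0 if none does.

2

Focus of the cleft: "Amira" (the agent). Presupposed background: same thing, recipient, setting (the prototype / Rahul / on Thursday).
Exhaustivity: Amira is the only agent satisfying that background.
But fact (2) also has same thing, recipient, setting (the prototype / Rahul / on Thursday), with agent = Ingrid — so the exhaustive reading fails.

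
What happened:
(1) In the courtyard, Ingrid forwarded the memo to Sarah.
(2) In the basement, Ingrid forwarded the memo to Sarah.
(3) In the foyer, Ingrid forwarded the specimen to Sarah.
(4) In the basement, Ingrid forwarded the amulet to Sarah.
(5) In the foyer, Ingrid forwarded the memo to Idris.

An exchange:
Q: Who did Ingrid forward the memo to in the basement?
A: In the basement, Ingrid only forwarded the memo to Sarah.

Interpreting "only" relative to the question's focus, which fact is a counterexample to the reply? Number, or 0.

0

Answering "Who did ... to ...?" puts focus on the recipient — here, "Sarah".
"Only" then excludes alternative recipients while the background — agent = Ingrid, thing = the memo, setting = in the basement — is held fixed.
No listed fact shares that background with another recipient. Nothing contradicts the reply.
(Fact (4) would refute a reading with focus on the thing — but that is not what the question asks.)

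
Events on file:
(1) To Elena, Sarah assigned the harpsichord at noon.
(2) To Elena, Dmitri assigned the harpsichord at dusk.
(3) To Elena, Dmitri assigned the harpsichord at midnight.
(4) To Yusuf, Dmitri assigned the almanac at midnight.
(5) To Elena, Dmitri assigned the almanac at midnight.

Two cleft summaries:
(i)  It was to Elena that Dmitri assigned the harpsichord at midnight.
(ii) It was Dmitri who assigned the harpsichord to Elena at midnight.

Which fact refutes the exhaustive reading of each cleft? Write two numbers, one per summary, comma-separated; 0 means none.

(i): focus "Elena". No fact shares Dmitri as agent and the harpsichord as thing and at midnight as setting with a different recipient. 0.
(ii): focus "Dmitri". No fact shares the harpsichord as thing and Elena as recipient and at midnight as setting with a different agent. 0.

0, 0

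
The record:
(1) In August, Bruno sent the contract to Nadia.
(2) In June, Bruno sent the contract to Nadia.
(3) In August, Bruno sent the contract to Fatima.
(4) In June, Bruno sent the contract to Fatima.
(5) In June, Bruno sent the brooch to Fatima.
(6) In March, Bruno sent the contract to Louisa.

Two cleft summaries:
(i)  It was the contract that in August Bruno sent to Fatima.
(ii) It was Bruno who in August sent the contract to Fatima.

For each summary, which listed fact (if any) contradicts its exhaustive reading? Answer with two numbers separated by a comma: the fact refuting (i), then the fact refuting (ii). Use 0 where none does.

(i): focus "the contract". No fact shares Bruno as agent and Fatima as recipient and in August as setting with a different thing. 0.
(ii): focus "Bruno". No fact shares the contract as thing and Fatima as recipient and in August as setting with a different agent. 0.

0, 0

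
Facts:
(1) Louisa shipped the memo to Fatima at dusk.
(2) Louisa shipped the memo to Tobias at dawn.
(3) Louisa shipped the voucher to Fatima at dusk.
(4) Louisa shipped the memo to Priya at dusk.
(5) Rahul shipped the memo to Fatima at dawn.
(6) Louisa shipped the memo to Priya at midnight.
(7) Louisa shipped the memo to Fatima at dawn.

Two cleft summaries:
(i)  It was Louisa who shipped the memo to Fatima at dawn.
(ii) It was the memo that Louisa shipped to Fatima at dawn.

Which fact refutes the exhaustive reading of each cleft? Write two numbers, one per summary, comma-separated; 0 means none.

5, 0

(i): focus "Louisa". Looking for the memo as thing and Fatima as recipient and at dawn as setting with some other agent — fact (5) has Rahul there. Refuted.
(ii): focus "the memo". No fact shares Louisa as agent and Fatima as recipient and at dawn as setting with a different thing. 0.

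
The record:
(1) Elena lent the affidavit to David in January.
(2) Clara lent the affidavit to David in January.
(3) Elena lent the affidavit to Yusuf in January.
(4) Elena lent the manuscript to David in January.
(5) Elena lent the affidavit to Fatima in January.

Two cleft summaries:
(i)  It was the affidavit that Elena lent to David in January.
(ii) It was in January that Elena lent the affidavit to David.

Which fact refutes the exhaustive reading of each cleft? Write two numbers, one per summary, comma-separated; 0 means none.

(i): focus "the affidavit". Looking for same agent, recipient, setting (Elena / David / in January) with some other thing — fact (4) has the manuscript there. Refuted.
(ii): focus "in January". No fact shares same agent, thing, recipient (Elena / the affidavit / David) with a different setting. 0.

4, 0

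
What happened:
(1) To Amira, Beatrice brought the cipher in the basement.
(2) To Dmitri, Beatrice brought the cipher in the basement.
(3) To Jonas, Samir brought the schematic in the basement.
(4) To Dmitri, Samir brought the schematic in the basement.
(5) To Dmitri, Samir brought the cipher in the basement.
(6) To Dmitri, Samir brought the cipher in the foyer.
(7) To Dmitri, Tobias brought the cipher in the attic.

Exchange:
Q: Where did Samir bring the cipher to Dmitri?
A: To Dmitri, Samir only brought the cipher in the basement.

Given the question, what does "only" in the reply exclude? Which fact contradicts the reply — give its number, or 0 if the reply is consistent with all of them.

6

The question "Where did ...?" targets the setting, so in the reply the focus falls on "in the basement".
So "only" ranges over settings; the rest (same agent, thing, recipient (Samir / the cipher / Dmitri)) is presupposed.
Fact (6) keeps same agent, thing, recipient (Samir / the cipher / Dmitri) but has setting = in the foyer; that refutes the reply.
(Fact (4) would refute a reading with focus on the thing — but that is not what the question asks.)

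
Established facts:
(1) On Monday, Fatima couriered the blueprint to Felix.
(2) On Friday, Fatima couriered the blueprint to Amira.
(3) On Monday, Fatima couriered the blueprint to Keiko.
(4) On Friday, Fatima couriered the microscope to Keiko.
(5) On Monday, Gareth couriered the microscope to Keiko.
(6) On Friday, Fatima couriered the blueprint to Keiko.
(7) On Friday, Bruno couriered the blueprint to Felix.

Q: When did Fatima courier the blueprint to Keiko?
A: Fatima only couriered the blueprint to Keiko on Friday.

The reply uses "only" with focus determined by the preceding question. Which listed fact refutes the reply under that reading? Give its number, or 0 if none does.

3

Answering "When did ...?" puts focus on the setting — here, "on Friday".
"Only" then excludes alternative settings while the background — Fatima as agent and the blueprint as thing and Keiko as recipient — is held fixed.
Fact (3) keeps Fatima as agent and the blueprint as thing and Keiko as recipient but has setting = on Monday; that refutes the reply.
(Fact (4) would refute a reading with focus on the thing — but that is not what the question asks.)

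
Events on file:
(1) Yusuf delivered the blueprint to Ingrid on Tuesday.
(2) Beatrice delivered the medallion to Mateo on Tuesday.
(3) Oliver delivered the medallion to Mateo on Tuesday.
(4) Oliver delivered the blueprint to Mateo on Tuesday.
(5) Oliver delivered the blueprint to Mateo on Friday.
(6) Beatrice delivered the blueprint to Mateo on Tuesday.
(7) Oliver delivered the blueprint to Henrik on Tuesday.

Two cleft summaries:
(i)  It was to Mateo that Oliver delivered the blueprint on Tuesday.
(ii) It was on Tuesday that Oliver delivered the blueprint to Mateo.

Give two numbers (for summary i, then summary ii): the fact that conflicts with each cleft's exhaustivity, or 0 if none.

(i): focus "Mateo". Looking for Oliver as agent and the blueprint as thing and on Tuesday as setting with some other recipient — fact (7) has Henrik there. Refuted.
(ii): focus "on Tuesday". Looking for Oliver as agent and the blueprint as thing and Mateo as recipient with some other setting — fact (5) has on Friday there. Refuted.

7, 5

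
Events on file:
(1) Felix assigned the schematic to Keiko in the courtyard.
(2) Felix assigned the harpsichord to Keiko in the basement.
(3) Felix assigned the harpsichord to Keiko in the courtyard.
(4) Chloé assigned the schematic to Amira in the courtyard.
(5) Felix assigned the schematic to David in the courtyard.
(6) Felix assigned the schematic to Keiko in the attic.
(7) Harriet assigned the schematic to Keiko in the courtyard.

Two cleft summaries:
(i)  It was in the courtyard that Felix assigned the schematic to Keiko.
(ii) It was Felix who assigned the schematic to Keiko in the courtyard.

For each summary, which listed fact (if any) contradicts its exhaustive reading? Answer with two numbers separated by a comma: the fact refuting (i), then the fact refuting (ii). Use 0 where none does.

6, 7

(i): focus "in the courtyard". Looking for agent = Felix, thing = the schematic, recipient = Keiko with some other setting — fact (6) has in the attic there. Refuted.
(ii): focus "Felix". Looking for thing = the schematic, recipient = Keiko, setting = in the courtyard with some other agent — fact (7) has Harriet there. Refuted.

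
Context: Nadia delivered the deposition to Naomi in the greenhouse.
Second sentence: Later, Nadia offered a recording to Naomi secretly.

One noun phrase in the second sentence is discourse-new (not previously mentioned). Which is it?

"Nadia" and "Naomi" in the second sentence are given — already mentioned in the context.
"a recording" has no antecedent in the context; it is discourse-new (the indefinite article also signals a new referent).

a recording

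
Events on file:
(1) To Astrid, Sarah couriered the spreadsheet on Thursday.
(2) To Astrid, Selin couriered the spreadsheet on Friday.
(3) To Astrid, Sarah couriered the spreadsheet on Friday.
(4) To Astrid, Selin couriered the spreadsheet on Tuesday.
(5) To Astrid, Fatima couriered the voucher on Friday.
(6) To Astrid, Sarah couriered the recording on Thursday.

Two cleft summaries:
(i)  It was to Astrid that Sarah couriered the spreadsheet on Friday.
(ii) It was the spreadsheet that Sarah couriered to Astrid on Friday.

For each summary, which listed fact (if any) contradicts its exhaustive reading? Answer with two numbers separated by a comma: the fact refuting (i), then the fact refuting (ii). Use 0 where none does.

0, 0

(i): focus "Astrid". No fact shares Sarah as agent and the spreadsheet as thing and on Friday as setting with a different recipient. 0.
(ii): focus "the spreadsheet". No fact shares Sarah as agent and Astrid as recipient and on Friday as setting with a different thing. 0.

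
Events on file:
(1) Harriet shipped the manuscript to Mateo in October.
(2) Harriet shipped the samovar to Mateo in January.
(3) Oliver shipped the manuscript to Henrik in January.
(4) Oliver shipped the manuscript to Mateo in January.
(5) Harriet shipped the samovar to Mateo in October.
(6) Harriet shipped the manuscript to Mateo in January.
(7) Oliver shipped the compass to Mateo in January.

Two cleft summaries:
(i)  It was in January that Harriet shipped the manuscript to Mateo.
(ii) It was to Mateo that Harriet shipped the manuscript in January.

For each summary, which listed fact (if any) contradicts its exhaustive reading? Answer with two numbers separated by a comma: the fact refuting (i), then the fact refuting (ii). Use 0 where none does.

1, 0

(i): focus "in January". Looking for agent = Harriet, thing = the manuscript, recipient = Mateo with some other setting — fact (1) has in October there. Refuted.
(ii): focus "Mateo". No fact shares agent = Harriet, thing = the manuscript, setting = in January with a different recipient. 0.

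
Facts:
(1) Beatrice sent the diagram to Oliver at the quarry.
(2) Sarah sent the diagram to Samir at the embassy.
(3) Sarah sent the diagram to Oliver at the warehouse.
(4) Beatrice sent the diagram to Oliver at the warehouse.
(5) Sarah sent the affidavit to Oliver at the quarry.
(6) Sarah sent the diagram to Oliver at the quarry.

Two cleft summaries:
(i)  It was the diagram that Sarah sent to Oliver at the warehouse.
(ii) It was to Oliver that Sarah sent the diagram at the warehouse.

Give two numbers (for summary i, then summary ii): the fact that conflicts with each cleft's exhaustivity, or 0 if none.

0, 0

(i): focus "the diagram". No fact shares same agent, recipient, setting (Sarah / Oliver / at the warehouse) with a different thing. 0.
(ii): focus "Oliver". No fact shares same agent, thing, setting (Sarah / the diagram / at the warehouse) with a different recipient. 0.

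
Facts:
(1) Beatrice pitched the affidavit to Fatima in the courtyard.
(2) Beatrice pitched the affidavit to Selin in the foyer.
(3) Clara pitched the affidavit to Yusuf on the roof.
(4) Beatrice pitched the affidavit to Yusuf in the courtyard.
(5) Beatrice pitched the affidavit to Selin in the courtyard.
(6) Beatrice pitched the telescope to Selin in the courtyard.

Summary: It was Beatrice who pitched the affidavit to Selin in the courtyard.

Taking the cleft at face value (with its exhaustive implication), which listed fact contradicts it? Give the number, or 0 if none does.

Focus of the cleft: "Beatrice" (the agent). Presupposed background: thing = the affidavit, recipient = Selin, setting = in the courtyard.
Exhaustivity: Beatrice is the only agent satisfying that background.
Every other fact differs from the presupposition on some backgrounded slot, so none challenges the exhaustivity.

0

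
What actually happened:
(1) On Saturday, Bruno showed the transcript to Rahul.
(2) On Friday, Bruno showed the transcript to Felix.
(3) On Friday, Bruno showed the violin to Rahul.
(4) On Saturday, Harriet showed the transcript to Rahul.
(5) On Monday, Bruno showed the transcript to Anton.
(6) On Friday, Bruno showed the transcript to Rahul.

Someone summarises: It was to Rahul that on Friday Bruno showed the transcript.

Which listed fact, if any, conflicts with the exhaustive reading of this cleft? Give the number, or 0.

2

Focus of the cleft: "Rahul" (the recipient). Presupposed background: agent = Bruno, thing = the transcript, setting = on Friday.
The exhaustive reading says no other recipient fits that background.
Fact (2) shares the background but with recipient = Felix; exhaustivity is violated.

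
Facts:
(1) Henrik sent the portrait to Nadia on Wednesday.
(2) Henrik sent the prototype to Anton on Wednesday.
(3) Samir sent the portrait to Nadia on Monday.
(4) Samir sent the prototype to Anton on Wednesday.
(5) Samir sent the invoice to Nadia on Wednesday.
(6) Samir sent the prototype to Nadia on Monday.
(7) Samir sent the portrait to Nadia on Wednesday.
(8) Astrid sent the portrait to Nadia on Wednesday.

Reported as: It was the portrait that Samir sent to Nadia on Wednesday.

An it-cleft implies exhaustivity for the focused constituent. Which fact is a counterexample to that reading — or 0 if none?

5

Focus of the cleft: "the portrait" (the thing). Presupposed background: same agent, recipient, setting (Samir / Nadia / on Wednesday).
The exhaustive reading says no other thing fits that background.
Fact (5) shares the background but with thing = the invoice; exhaustivity is violated.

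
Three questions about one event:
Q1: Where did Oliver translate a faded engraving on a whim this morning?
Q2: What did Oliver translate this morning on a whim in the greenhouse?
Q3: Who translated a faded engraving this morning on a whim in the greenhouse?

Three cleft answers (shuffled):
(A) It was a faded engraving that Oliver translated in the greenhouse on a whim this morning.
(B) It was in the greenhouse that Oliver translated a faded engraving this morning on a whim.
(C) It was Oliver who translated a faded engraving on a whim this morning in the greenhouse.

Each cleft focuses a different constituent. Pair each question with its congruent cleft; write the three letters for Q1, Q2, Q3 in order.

Q1 asks about the location; cleft (B) focuses "in the greenhouse", which is the location — so Q1 → B.
Q2 asks about the direct object; cleft (A) focuses "a faded engraving", which is the direct object — so Q2 → A.
Q3 asks about the subject (agent); cleft (C) focuses "Oliver", which is the subject (agent) — so Q3 → C.
Mapping: Q1→B, Q2→A, Q3→C.

BAC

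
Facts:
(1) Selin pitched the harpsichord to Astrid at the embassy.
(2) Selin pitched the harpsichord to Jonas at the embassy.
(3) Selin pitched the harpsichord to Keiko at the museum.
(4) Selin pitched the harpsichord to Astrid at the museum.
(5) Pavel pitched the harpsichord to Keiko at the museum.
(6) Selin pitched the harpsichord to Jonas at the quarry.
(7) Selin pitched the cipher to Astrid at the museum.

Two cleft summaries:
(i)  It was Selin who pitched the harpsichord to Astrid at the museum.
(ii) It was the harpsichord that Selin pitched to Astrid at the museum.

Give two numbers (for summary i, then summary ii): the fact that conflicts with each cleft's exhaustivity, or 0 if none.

Summary (i) focuses "Selin" (the agent); background the harpsichord as thing and Astrid as recipient and at the museum as setting. No fact matches that background with a different agent, so 0.
Summary (ii) focuses "the harpsichord" (the thing); background Selin as agent and Astrid as recipient and at the museum as setting. Fact (7) matches that background with thing = the cipher — refutes (ii).

0, 7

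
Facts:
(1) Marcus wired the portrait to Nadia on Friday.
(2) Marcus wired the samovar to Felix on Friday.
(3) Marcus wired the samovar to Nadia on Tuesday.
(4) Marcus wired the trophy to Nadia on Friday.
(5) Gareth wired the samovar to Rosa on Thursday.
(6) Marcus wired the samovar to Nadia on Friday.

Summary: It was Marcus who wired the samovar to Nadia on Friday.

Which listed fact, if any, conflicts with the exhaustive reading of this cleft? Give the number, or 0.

0

The cleft puts "Marcus" in focus and presupposes the open proposition with the samovar as thing and Nadia as recipient and on Friday as setting.
Exhaustivity: Marcus is the only agent satisfying that background.
No listed fact matches the background with a different agent. Exhaustivity holds.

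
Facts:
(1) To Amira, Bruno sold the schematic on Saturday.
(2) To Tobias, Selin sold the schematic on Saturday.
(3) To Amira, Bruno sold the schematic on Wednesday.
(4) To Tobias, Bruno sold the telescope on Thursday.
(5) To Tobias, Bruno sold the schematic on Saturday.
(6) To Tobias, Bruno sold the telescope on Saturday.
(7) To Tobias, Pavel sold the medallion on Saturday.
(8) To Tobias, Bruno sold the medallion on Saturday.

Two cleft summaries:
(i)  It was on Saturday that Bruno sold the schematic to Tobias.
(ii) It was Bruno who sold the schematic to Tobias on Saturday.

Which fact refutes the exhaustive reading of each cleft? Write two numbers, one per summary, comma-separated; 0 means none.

Summary (i) focuses "on Saturday" (the setting); background agent = Bruno, thing = the schematic, recipient = Tobias. No fact matches that background with a different setting, so 0.
Summary (ii) focuses "Bruno" (the agent); background thing = the schematic, recipient = Tobias, setting = on Saturday. Fact (2) matches that background with agent = Selin — refutes (ii).

0, 2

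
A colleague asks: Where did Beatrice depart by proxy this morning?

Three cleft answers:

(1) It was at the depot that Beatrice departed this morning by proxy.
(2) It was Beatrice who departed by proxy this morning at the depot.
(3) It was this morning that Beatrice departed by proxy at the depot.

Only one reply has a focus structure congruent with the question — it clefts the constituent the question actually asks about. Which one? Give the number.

1

The question word "where" targets the location.
Option (1) clefts "at the depot" — that matches what the question asks about.
Option (2) clefts "Beatrice" — the subject (agent), not what was asked.
Option (3) clefts "this morning" — the time, not what was asked.
So the congruent reply is (1).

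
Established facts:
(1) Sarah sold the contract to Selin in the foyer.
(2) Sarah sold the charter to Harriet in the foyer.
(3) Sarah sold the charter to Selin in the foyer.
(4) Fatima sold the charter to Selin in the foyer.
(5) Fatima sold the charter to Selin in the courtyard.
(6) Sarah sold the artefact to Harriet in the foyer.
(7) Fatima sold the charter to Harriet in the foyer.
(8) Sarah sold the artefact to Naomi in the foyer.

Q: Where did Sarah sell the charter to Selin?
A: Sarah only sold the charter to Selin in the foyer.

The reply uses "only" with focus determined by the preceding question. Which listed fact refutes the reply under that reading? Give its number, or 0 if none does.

0

Answering "Where did ...?" puts focus on the setting — here, "in the foyer".
"Only" then excludes alternative settings while the background — Sarah as agent and the charter as thing and Selin as recipient — is held fixed.
No listed fact shares that background with another setting. Nothing contradicts the reply.
(Fact (2) would refute a reading with focus on the recipient — but that is not what the question asks.)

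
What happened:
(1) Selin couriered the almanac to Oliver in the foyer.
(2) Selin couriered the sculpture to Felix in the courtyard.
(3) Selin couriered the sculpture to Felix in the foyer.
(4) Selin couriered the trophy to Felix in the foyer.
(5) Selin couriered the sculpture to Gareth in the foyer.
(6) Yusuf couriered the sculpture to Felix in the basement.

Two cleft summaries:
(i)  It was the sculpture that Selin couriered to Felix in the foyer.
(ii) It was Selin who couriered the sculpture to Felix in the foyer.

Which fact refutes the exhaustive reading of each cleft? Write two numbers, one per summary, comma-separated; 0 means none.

4, 0

Summary (i) focuses "the sculpture" (the thing); background same agent, recipient, setting (Selin / Felix / in the foyer). Fact (4) matches that background with thing = the trophy — refutes (i).
Summary (ii) focuses "Selin" (the agent); background same thing, recipient, setting (the sculpture / Felix / in the foyer). No fact matches that background with a different agent, so 0.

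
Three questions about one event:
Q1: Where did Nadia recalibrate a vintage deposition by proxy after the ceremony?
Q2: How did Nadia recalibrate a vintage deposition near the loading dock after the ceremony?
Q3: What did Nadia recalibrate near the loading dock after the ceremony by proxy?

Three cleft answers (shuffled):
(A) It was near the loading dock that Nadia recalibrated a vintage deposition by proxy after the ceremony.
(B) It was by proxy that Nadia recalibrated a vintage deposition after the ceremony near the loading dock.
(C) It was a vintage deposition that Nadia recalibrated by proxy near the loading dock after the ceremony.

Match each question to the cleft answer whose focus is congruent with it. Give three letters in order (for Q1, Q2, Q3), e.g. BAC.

Q1 asks about the location; cleft (A) focuses "near the loading dock", which is the location — so Q1 → A.
Q2 asks about the manner; cleft (B) focuses "by proxy", which is the manner — so Q2 → B.
Q3 asks about the direct object; cleft (C) focuses "a vintage deposition", which is the direct object — so Q3 → C.
Mapping: Q1→A, Q2→B, Q3→C.

ABC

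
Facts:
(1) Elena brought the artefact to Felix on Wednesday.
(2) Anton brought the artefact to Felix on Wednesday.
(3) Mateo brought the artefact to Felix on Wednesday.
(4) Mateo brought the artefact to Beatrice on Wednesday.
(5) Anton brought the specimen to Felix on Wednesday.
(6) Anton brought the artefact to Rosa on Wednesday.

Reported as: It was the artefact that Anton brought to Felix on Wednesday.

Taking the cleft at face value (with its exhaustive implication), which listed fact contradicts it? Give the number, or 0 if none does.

5

Focus of the cleft: "the artefact" (the thing). Presupposed background: agent = Anton, recipient = Felix, setting = on Wednesday.
The exhaustive reading says no other thing fits that background.
Fact (5) shares the background but with thing = the specimen; exhaustivity is violated.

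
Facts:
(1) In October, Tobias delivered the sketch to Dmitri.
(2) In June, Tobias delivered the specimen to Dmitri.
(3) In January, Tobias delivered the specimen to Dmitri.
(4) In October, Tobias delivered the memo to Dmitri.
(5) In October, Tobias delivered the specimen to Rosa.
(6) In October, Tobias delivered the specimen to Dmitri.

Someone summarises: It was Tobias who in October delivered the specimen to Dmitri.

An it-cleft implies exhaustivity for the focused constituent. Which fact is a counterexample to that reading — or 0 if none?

The cleft puts "Tobias" in focus and presupposes the open proposition with the specimen as thing and Dmitri as recipient and in October as setting.
The exhaustive reading says no other agent fits that background.
No listed fact matches the background with a different agent. Exhaustivity holds.

0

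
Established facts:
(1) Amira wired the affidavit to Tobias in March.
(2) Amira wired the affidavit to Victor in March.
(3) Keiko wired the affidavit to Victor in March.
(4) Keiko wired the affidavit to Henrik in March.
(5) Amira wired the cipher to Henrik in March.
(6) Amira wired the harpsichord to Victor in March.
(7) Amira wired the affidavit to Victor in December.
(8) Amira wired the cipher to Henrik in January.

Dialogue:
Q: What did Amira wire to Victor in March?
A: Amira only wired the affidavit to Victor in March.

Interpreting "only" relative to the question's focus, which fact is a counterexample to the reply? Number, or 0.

6

The question "What did ...?" targets the thing, so in the reply the focus falls on "the affidavit".
So "only" ranges over things; the rest (Amira as agent and Victor as recipient and in March as setting) is presupposed.
Fact (6) keeps Amira as agent and Victor as recipient and in March as setting but has thing = the harpsichord; that refutes the reply.
(Fact (1) would refute a reading with focus on the recipient — but that is not what the question asks.)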